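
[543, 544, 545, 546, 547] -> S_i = 543 + 1*i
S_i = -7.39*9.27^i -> [-7.39, -68.51, -635.04, -5886.86, -54571.18]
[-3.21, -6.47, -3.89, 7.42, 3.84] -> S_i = Random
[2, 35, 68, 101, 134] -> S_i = 2 + 33*i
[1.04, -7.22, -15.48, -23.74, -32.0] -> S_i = 1.04 + -8.26*i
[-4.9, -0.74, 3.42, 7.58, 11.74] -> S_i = -4.90 + 4.16*i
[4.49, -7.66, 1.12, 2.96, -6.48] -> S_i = Random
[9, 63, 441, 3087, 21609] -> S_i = 9*7^i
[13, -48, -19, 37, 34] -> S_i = Random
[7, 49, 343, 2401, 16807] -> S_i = 7*7^i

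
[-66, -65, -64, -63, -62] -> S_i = -66 + 1*i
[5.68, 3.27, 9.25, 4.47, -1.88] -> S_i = Random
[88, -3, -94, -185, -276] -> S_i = 88 + -91*i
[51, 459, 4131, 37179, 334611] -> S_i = 51*9^i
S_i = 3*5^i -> [3, 15, 75, 375, 1875]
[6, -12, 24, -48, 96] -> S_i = 6*-2^i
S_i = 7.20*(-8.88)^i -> [7.2, -63.94, 567.75, -5041.63, 44769.72]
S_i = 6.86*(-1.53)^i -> [6.86, -10.5, 16.06, -24.57, 37.59]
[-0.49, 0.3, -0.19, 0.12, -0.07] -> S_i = -0.49*(-0.62)^i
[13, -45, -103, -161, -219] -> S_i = 13 + -58*i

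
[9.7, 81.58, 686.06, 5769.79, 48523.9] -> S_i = 9.70*8.41^i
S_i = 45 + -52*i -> [45, -7, -59, -111, -163]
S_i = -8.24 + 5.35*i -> [-8.24, -2.89, 2.46, 7.81, 13.16]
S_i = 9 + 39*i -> [9, 48, 87, 126, 165]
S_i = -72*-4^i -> [-72, 288, -1152, 4608, -18432]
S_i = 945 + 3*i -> [945, 948, 951, 954, 957]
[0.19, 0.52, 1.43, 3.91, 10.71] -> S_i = 0.19*2.74^i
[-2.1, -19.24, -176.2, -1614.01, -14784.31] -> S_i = -2.10*9.16^i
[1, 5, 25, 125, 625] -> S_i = 1*5^i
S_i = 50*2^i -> [50, 100, 200, 400, 800]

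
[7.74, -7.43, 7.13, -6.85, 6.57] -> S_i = 7.74*(-0.96)^i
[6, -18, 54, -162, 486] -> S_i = 6*-3^i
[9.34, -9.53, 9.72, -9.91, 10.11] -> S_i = 9.34*(-1.02)^i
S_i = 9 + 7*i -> [9, 16, 23, 30, 37]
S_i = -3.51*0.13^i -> [-3.51, -0.46, -0.06, -0.01, -0.0]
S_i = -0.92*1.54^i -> [-0.92, -1.42, -2.18, -3.36, -5.17]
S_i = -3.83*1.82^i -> [-3.83, -6.97, -12.69, -23.09, -42.02]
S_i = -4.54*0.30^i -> [-4.54, -1.36, -0.41, -0.12, -0.04]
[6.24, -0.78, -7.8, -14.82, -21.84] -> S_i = 6.24 + -7.02*i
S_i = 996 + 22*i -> [996, 1018, 1040, 1062, 1084]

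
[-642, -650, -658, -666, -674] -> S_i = -642 + -8*i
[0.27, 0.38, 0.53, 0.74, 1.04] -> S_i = 0.27*1.40^i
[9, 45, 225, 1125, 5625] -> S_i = 9*5^i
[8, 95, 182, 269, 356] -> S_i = 8 + 87*i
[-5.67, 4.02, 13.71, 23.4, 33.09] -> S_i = -5.67 + 9.69*i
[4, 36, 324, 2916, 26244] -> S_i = 4*9^i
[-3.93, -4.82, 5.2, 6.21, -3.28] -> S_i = Random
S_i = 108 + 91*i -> [108, 199, 290, 381, 472]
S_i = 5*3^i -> [5, 15, 45, 135, 405]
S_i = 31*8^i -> [31, 248, 1984, 15872, 126976]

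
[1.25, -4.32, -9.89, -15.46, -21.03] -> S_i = 1.25 + -5.57*i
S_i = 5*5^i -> [5, 25, 125, 625, 3125]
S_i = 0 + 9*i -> [0, 9, 18, 27, 36]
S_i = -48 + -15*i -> [-48, -63, -78, -93, -108]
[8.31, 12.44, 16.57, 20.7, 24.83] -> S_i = 8.31 + 4.13*i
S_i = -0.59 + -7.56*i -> [-0.59, -8.15, -15.71, -23.27, -30.83]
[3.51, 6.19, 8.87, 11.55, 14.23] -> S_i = 3.51 + 2.68*i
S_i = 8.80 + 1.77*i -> [8.8, 10.57, 12.34, 14.11, 15.88]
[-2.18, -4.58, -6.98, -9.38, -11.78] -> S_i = -2.18 + -2.40*i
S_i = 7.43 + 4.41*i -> [7.43, 11.84, 16.25, 20.66, 25.07]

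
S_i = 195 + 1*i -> [195, 196, 197, 198, 199]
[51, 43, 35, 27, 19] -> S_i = 51 + -8*i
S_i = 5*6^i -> [5, 30, 180, 1080, 6480]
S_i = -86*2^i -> [-86, -172, -344, -688, -1376]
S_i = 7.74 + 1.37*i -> [7.74, 9.11, 10.48, 11.85, 13.22]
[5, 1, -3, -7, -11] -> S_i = 5 + -4*i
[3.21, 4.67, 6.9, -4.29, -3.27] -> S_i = Random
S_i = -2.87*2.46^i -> [-2.87, -7.06, -17.37, -42.73, -105.1]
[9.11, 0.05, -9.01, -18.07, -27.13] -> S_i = 9.11 + -9.06*i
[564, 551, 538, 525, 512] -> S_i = 564 + -13*i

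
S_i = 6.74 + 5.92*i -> [6.74, 12.66, 18.58, 24.5, 30.42]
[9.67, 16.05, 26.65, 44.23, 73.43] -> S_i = 9.67*1.66^i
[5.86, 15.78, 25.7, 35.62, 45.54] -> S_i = 5.86 + 9.92*i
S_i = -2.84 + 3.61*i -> [-2.84, 0.77, 4.38, 7.99, 11.6]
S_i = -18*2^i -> [-18, -36, -72, -144, -288]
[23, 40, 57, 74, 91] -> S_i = 23 + 17*i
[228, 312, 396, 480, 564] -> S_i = 228 + 84*i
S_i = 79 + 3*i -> [79, 82, 85, 88, 91]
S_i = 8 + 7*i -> [8, 15, 22, 29, 36]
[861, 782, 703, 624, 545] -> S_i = 861 + -79*i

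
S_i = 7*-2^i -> [7, -14, 28, -56, 112]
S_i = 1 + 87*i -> [1, 88, 175, 262, 349]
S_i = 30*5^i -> [30, 150, 750, 3750, 18750]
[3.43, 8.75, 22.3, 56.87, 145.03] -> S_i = 3.43*2.55^i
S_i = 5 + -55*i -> [5, -50, -105, -160, -215]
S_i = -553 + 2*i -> [-553, -551, -549, -547, -545]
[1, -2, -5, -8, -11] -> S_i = 1 + -3*i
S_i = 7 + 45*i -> [7, 52, 97, 142, 187]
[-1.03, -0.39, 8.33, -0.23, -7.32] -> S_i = Random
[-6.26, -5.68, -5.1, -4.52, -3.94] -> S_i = -6.26 + 0.58*i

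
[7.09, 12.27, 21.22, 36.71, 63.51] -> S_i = 7.09*1.73^i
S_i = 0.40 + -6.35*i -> [0.4, -5.95, -12.3, -18.65, -25.0]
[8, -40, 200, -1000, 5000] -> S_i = 8*-5^i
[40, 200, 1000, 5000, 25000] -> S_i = 40*5^i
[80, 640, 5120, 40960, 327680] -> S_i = 80*8^i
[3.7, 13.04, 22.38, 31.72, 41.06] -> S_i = 3.70 + 9.34*i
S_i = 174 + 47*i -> [174, 221, 268, 315, 362]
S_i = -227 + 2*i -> [-227, -225, -223, -221, -219]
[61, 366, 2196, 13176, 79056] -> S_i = 61*6^i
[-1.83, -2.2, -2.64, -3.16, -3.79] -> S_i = -1.83*1.20^i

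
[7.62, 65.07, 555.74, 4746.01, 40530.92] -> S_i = 7.62*8.54^i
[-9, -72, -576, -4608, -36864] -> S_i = -9*8^i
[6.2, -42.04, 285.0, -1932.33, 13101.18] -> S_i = 6.20*(-6.78)^i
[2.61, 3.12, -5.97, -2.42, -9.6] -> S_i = Random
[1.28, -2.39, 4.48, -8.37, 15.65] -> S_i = 1.28*(-1.87)^i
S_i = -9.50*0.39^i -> [-9.5, -3.7, -1.44, -0.56, -0.22]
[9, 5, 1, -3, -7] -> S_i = 9 + -4*i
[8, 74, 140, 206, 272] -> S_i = 8 + 66*i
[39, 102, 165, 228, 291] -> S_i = 39 + 63*i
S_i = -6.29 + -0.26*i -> [-6.29, -6.55, -6.81, -7.07, -7.33]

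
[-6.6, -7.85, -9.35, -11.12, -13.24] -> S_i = -6.60*1.19^i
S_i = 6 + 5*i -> [6, 11, 16, 21, 26]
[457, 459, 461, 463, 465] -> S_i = 457 + 2*i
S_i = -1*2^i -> [-1, -2, -4, -8, -16]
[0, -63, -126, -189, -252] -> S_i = 0 + -63*i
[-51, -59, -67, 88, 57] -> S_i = Random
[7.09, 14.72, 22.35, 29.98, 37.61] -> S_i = 7.09 + 7.63*i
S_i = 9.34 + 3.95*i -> [9.34, 13.29, 17.24, 21.19, 25.14]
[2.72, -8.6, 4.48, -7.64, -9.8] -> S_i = Random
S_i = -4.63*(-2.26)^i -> [-4.63, 10.46, -23.65, 53.44, -120.79]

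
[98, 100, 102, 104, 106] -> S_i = 98 + 2*i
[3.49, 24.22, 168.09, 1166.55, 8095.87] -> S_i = 3.49*6.94^i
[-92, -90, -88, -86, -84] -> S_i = -92 + 2*i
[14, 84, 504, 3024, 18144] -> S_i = 14*6^i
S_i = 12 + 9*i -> [12, 21, 30, 39, 48]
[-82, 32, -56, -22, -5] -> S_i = Random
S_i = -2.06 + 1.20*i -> [-2.06, -0.86, 0.34, 1.54, 2.74]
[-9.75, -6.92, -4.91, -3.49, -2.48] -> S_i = -9.75*0.71^i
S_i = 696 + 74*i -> [696, 770, 844, 918, 992]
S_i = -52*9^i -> [-52, -468, -4212, -37908, -341172]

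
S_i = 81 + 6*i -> [81, 87, 93, 99, 105]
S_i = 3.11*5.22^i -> [3.11, 16.23, 84.74, 442.36, 2309.1]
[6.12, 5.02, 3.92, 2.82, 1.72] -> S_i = 6.12 + -1.10*i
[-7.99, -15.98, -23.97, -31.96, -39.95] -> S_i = -7.99 + -7.99*i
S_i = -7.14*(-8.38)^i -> [-7.14, 59.83, -501.4, 4201.75, -35210.67]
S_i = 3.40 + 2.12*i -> [3.4, 5.52, 7.64, 9.76, 11.88]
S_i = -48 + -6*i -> [-48, -54, -60, -66, -72]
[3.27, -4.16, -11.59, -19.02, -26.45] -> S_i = 3.27 + -7.43*i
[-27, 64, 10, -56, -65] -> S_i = Random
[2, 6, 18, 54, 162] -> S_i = 2*3^i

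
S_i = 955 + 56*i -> [955, 1011, 1067, 1123, 1179]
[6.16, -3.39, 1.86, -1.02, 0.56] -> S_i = 6.16*(-0.55)^i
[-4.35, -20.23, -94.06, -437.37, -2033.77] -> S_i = -4.35*4.65^i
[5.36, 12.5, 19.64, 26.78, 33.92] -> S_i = 5.36 + 7.14*i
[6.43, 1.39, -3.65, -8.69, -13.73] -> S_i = 6.43 + -5.04*i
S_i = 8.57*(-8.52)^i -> [8.57, -73.02, 622.1, -5300.29, 45158.47]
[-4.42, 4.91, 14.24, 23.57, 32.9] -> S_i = -4.42 + 9.33*i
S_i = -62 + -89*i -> [-62, -151, -240, -329, -418]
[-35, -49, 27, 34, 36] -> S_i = Random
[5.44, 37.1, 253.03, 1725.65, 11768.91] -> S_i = 5.44*6.82^i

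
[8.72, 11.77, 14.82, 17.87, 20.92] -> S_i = 8.72 + 3.05*i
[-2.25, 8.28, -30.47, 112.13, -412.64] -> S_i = -2.25*(-3.68)^i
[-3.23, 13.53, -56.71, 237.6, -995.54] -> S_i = -3.23*(-4.19)^i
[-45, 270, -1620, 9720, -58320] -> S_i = -45*-6^i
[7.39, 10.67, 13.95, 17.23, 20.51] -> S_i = 7.39 + 3.28*i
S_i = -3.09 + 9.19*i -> [-3.09, 6.1, 15.29, 24.48, 33.67]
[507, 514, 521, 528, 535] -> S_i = 507 + 7*i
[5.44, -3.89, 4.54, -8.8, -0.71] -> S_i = Random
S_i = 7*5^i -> [7, 35, 175, 875, 4375]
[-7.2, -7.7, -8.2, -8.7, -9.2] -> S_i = -7.20 + -0.50*i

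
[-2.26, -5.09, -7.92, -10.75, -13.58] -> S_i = -2.26 + -2.83*i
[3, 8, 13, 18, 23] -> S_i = 3 + 5*i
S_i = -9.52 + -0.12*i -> [-9.52, -9.64, -9.76, -9.88, -10.0]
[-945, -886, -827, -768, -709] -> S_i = -945 + 59*i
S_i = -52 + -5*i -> [-52, -57, -62, -67, -72]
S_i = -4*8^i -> [-4, -32, -256, -2048, -16384]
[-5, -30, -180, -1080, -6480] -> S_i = -5*6^i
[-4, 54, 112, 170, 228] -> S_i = -4 + 58*i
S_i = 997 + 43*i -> [997, 1040, 1083, 1126, 1169]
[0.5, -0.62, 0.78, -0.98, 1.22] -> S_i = 0.50*(-1.25)^i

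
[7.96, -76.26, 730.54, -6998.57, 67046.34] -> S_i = 7.96*(-9.58)^i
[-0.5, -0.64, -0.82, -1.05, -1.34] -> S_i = -0.50*1.28^i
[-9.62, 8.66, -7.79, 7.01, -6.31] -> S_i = -9.62*(-0.90)^i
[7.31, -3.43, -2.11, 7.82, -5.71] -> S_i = Random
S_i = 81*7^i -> [81, 567, 3969, 27783, 194481]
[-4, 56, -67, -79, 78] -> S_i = Random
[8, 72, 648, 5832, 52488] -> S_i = 8*9^i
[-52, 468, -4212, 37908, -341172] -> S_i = -52*-9^i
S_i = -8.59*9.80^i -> [-8.59, -84.18, -824.98, -8084.84, -79231.42]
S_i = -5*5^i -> [-5, -25, -125, -625, -3125]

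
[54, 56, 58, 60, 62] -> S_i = 54 + 2*i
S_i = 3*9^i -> [3, 27, 243, 2187, 19683]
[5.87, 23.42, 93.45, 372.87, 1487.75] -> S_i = 5.87*3.99^i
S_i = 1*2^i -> [1, 2, 4, 8, 16]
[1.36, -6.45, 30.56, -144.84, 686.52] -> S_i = 1.36*(-4.74)^i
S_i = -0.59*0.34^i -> [-0.59, -0.2, -0.07, -0.02, -0.01]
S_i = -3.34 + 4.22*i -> [-3.34, 0.88, 5.1, 9.32, 13.54]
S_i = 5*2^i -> [5, 10, 20, 40, 80]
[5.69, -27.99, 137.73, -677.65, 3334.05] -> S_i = 5.69*(-4.92)^i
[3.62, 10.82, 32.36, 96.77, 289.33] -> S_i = 3.62*2.99^i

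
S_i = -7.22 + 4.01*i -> [-7.22, -3.21, 0.8, 4.81, 8.82]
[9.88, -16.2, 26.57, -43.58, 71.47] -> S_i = 9.88*(-1.64)^i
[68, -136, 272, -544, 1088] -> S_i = 68*-2^i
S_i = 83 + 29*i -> [83, 112, 141, 170, 199]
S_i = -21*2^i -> [-21, -42, -84, -168, -336]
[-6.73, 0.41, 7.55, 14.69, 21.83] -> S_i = -6.73 + 7.14*i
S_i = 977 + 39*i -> [977, 1016, 1055, 1094, 1133]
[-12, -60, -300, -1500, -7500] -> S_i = -12*5^i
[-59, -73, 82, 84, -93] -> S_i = Random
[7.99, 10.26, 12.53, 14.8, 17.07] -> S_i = 7.99 + 2.27*i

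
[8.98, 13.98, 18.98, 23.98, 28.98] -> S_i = 8.98 + 5.00*i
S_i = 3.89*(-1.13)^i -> [3.89, -4.4, 4.97, -5.61, 6.34]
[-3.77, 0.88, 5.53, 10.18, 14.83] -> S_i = -3.77 + 4.65*i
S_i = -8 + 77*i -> [-8, 69, 146, 223, 300]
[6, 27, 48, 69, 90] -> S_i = 6 + 21*i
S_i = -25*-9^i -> [-25, 225, -2025, 18225, -164025]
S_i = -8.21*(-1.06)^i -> [-8.21, 8.7, -9.22, 9.78, -10.36]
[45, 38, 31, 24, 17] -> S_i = 45 + -7*i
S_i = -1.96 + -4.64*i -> [-1.96, -6.6, -11.24, -15.88, -20.52]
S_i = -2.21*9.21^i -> [-2.21, -20.35, -187.46, -1726.52, -15901.23]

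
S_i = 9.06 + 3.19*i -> [9.06, 12.25, 15.44, 18.63, 21.82]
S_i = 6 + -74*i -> [6, -68, -142, -216, -290]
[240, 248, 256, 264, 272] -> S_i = 240 + 8*i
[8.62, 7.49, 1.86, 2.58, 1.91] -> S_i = Random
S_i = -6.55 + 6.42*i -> [-6.55, -0.13, 6.29, 12.71, 19.13]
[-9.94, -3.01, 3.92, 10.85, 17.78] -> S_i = -9.94 + 6.93*i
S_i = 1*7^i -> [1, 7, 49, 343, 2401]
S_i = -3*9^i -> [-3, -27, -243, -2187, -19683]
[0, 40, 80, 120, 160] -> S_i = 0 + 40*i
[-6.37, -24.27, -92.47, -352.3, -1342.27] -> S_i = -6.37*3.81^i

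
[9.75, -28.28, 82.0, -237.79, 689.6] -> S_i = 9.75*(-2.90)^i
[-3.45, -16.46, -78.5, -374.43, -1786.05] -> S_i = -3.45*4.77^i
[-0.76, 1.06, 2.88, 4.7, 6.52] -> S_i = -0.76 + 1.82*i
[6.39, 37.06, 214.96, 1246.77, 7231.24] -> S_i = 6.39*5.80^i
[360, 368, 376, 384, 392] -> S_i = 360 + 8*i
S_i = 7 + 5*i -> [7, 12, 17, 22, 27]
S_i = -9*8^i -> [-9, -72, -576, -4608, -36864]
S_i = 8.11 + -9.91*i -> [8.11, -1.8, -11.71, -21.62, -31.53]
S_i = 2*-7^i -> [2, -14, 98, -686, 4802]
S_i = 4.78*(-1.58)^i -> [4.78, -7.55, 11.93, -18.85, 29.79]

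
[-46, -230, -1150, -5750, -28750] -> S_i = -46*5^i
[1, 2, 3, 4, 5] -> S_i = 1 + 1*i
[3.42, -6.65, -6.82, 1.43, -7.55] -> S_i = Random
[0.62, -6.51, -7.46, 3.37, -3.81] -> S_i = Random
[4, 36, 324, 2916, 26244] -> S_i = 4*9^i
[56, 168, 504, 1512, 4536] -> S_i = 56*3^i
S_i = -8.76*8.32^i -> [-8.76, -72.88, -606.39, -5045.15, -41975.65]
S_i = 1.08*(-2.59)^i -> [1.08, -2.8, 7.24, -18.76, 48.6]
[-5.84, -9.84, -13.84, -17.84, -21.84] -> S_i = -5.84 + -4.00*i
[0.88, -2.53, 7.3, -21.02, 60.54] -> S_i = 0.88*(-2.88)^i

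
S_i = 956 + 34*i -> [956, 990, 1024, 1058, 1092]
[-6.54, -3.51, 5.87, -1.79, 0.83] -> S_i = Random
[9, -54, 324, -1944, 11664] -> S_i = 9*-6^i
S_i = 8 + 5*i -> [8, 13, 18, 23, 28]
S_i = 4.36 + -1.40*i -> [4.36, 2.96, 1.56, 0.16, -1.24]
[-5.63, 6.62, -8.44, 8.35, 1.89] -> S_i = Random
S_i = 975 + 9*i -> [975, 984, 993, 1002, 1011]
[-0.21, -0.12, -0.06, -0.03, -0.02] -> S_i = -0.21*0.55^i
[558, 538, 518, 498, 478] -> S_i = 558 + -20*i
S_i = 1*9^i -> [1, 9, 81, 729, 6561]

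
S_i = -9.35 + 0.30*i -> [-9.35, -9.05, -8.75, -8.45, -8.15]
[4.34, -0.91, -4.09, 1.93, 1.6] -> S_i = Random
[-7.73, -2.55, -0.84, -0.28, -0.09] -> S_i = -7.73*0.33^i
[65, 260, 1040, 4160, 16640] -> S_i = 65*4^i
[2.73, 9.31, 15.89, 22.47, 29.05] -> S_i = 2.73 + 6.58*i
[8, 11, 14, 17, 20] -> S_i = 8 + 3*i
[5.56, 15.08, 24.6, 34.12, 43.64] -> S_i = 5.56 + 9.52*i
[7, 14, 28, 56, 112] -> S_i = 7*2^i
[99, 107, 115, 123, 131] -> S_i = 99 + 8*i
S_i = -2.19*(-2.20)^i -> [-2.19, 4.82, -10.6, 23.32, -51.3]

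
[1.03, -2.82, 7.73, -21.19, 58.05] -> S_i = 1.03*(-2.74)^i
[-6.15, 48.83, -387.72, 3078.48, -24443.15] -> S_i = -6.15*(-7.94)^i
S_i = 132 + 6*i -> [132, 138, 144, 150, 156]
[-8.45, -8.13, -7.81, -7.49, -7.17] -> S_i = -8.45 + 0.32*i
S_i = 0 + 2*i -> [0, 2, 4, 6, 8]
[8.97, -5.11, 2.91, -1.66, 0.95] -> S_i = 8.97*(-0.57)^i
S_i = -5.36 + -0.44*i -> [-5.36, -5.8, -6.24, -6.68, -7.12]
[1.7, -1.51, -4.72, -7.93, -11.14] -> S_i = 1.70 + -3.21*i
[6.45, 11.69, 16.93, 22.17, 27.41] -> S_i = 6.45 + 5.24*i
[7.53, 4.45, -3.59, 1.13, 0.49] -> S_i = Random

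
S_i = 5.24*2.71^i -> [5.24, 14.2, 38.48, 104.29, 282.62]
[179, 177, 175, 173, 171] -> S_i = 179 + -2*i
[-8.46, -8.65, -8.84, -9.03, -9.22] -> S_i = -8.46 + -0.19*i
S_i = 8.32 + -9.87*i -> [8.32, -1.55, -11.42, -21.29, -31.16]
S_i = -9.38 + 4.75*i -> [-9.38, -4.63, 0.12, 4.87, 9.62]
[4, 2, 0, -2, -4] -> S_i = 4 + -2*i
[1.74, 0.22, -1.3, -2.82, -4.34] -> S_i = 1.74 + -1.52*i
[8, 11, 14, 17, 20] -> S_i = 8 + 3*i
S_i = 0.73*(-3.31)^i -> [0.73, -2.42, 8.0, -26.47, 87.63]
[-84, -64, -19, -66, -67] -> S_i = Random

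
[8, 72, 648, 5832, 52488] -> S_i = 8*9^i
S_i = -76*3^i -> [-76, -228, -684, -2052, -6156]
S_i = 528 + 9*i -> [528, 537, 546, 555, 564]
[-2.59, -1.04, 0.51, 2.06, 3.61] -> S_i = -2.59 + 1.55*i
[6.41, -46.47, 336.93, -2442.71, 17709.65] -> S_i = 6.41*(-7.25)^i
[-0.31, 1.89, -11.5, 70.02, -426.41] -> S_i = -0.31*(-6.09)^i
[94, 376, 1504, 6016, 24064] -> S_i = 94*4^i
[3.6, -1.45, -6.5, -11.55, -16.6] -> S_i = 3.60 + -5.05*i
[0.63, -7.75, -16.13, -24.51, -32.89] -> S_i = 0.63 + -8.38*i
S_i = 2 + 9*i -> [2, 11, 20, 29, 38]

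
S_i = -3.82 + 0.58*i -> [-3.82, -3.24, -2.66, -2.08, -1.5]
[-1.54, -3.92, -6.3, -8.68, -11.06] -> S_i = -1.54 + -2.38*i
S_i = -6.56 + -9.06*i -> [-6.56, -15.62, -24.68, -33.74, -42.8]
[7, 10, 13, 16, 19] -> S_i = 7 + 3*i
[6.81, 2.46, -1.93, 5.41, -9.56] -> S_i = Random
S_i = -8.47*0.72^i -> [-8.47, -6.1, -4.39, -3.16, -2.28]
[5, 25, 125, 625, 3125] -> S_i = 5*5^i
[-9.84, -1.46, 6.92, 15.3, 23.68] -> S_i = -9.84 + 8.38*i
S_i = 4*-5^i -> [4, -20, 100, -500, 2500]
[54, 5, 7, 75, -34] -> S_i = Random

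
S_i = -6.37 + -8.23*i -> [-6.37, -14.6, -22.83, -31.06, -39.29]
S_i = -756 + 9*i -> [-756, -747, -738, -729, -720]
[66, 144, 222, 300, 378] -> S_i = 66 + 78*i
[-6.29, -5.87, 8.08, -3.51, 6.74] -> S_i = Random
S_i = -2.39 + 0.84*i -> [-2.39, -1.55, -0.71, 0.13, 0.97]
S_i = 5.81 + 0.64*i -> [5.81, 6.45, 7.09, 7.73, 8.37]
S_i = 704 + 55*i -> [704, 759, 814, 869, 924]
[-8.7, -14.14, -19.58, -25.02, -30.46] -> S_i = -8.70 + -5.44*i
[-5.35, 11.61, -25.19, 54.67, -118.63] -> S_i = -5.35*(-2.17)^i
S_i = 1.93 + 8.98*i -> [1.93, 10.91, 19.89, 28.87, 37.85]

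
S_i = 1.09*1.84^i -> [1.09, 2.01, 3.69, 6.79, 12.49]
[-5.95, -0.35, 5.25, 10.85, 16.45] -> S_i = -5.95 + 5.60*i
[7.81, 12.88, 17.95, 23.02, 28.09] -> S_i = 7.81 + 5.07*i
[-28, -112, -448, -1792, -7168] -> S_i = -28*4^i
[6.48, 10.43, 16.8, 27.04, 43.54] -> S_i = 6.48*1.61^i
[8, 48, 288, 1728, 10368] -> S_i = 8*6^i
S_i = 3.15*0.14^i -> [3.15, 0.44, 0.06, 0.01, 0.0]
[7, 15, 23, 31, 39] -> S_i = 7 + 8*i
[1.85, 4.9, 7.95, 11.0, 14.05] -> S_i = 1.85 + 3.05*i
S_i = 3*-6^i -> [3, -18, 108, -648, 3888]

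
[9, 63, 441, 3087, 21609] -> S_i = 9*7^i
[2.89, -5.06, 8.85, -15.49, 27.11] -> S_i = 2.89*(-1.75)^i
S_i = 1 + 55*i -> [1, 56, 111, 166, 221]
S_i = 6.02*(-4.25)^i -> [6.02, -25.58, 108.74, -462.13, 1964.05]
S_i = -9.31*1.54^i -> [-9.31, -14.34, -22.08, -34.0, -52.36]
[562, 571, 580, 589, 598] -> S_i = 562 + 9*i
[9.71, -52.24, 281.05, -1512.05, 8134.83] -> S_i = 9.71*(-5.38)^i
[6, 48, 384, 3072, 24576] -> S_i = 6*8^i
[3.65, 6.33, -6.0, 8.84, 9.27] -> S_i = Random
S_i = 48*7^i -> [48, 336, 2352, 16464, 115248]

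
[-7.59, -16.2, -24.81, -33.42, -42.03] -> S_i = -7.59 + -8.61*i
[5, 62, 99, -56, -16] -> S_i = Random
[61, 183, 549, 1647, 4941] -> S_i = 61*3^i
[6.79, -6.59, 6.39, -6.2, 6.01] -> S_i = 6.79*(-0.97)^i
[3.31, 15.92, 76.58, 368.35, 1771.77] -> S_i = 3.31*4.81^i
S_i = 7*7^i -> [7, 49, 343, 2401, 16807]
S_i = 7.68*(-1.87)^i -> [7.68, -14.36, 26.86, -50.22, 93.91]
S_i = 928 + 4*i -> [928, 932, 936, 940, 944]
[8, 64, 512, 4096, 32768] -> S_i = 8*8^i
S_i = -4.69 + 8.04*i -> [-4.69, 3.35, 11.39, 19.43, 27.47]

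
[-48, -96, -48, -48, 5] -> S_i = Random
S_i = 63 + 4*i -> [63, 67, 71, 75, 79]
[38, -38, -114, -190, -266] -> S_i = 38 + -76*i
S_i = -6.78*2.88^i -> [-6.78, -19.53, -56.24, -161.96, -466.44]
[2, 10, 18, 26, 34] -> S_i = 2 + 8*i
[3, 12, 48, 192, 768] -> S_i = 3*4^i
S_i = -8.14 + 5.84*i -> [-8.14, -2.3, 3.54, 9.38, 15.22]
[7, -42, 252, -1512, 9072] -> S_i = 7*-6^i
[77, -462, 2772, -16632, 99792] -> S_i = 77*-6^i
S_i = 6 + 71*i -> [6, 77, 148, 219, 290]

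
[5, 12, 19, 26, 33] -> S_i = 5 + 7*i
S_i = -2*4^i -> [-2, -8, -32, -128, -512]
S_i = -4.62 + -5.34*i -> [-4.62, -9.96, -15.3, -20.64, -25.98]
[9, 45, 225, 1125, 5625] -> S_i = 9*5^i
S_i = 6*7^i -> [6, 42, 294, 2058, 14406]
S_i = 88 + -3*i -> [88, 85, 82, 79, 76]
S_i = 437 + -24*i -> [437, 413, 389, 365, 341]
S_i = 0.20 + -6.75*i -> [0.2, -6.55, -13.3, -20.05, -26.8]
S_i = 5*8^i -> [5, 40, 320, 2560, 20480]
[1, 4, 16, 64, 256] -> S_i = 1*4^i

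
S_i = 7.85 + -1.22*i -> [7.85, 6.63, 5.41, 4.19, 2.97]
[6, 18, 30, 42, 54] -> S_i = 6 + 12*i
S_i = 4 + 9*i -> [4, 13, 22, 31, 40]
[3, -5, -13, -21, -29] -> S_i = 3 + -8*i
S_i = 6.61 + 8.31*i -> [6.61, 14.92, 23.23, 31.54, 39.85]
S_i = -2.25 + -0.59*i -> [-2.25, -2.84, -3.43, -4.02, -4.61]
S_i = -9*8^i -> [-9, -72, -576, -4608, -36864]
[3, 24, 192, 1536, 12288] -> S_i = 3*8^i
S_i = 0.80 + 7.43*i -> [0.8, 8.23, 15.66, 23.09, 30.52]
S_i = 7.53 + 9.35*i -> [7.53, 16.88, 26.23, 35.58, 44.93]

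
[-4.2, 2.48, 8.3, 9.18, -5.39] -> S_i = Random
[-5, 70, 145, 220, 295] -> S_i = -5 + 75*i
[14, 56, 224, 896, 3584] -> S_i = 14*4^i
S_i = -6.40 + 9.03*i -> [-6.4, 2.63, 11.66, 20.69, 29.72]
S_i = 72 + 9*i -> [72, 81, 90, 99, 108]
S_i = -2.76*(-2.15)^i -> [-2.76, 5.93, -12.76, 27.43, -58.97]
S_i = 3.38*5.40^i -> [3.38, 18.25, 98.56, 532.23, 2874.03]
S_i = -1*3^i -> [-1, -3, -9, -27, -81]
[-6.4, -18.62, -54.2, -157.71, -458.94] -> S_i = -6.40*2.91^i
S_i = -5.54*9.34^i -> [-5.54, -51.74, -483.29, -4513.88, -42159.68]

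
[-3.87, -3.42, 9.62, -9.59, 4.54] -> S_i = Random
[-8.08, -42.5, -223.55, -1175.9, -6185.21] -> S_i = -8.08*5.26^i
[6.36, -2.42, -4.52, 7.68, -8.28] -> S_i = Random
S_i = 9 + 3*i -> [9, 12, 15, 18, 21]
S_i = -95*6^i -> [-95, -570, -3420, -20520, -123120]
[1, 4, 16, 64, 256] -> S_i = 1*4^i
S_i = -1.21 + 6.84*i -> [-1.21, 5.63, 12.47, 19.31, 26.15]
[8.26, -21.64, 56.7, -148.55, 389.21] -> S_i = 8.26*(-2.62)^i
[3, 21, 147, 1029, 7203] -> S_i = 3*7^i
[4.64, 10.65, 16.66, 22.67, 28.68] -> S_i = 4.64 + 6.01*i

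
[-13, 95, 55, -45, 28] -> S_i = Random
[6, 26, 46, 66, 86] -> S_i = 6 + 20*i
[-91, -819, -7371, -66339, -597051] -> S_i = -91*9^i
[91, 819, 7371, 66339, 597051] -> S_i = 91*9^i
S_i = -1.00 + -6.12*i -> [-1.0, -7.12, -13.24, -19.36, -25.48]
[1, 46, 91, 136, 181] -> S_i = 1 + 45*i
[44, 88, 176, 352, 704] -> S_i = 44*2^i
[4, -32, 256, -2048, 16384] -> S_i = 4*-8^i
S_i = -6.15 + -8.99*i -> [-6.15, -15.14, -24.13, -33.12, -42.11]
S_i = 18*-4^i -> [18, -72, 288, -1152, 4608]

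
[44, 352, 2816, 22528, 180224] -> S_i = 44*8^i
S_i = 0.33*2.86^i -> [0.33, 0.94, 2.7, 7.72, 22.08]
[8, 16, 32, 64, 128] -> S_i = 8*2^i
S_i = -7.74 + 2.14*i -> [-7.74, -5.6, -3.46, -1.32, 0.82]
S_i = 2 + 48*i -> [2, 50, 98, 146, 194]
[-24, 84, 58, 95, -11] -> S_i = Random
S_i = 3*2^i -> [3, 6, 12, 24, 48]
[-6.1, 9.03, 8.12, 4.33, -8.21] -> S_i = Random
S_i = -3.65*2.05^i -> [-3.65, -7.48, -15.34, -31.45, -64.46]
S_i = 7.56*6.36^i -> [7.56, 48.08, 305.8, 1944.88, 12369.45]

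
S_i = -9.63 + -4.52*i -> [-9.63, -14.15, -18.67, -23.19, -27.71]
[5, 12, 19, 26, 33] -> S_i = 5 + 7*i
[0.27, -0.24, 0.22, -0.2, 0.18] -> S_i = 0.27*(-0.90)^i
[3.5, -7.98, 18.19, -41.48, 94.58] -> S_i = 3.50*(-2.28)^i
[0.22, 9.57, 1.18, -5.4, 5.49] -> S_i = Random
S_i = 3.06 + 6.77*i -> [3.06, 9.83, 16.6, 23.37, 30.14]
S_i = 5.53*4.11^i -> [5.53, 22.73, 93.41, 383.93, 1577.95]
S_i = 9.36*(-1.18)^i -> [9.36, -11.04, 13.03, -15.38, 18.15]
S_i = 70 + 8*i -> [70, 78, 86, 94, 102]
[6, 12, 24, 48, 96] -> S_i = 6*2^i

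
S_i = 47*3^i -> [47, 141, 423, 1269, 3807]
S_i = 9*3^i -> [9, 27, 81, 243, 729]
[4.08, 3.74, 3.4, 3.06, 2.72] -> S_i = 4.08 + -0.34*i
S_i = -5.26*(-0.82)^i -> [-5.26, 4.31, -3.54, 2.9, -2.38]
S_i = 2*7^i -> [2, 14, 98, 686, 4802]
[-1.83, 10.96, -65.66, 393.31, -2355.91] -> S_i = -1.83*(-5.99)^i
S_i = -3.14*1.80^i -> [-3.14, -5.65, -10.17, -18.31, -32.96]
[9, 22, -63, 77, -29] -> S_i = Random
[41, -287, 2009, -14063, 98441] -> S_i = 41*-7^i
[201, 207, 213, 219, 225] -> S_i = 201 + 6*i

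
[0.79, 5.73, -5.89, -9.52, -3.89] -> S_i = Random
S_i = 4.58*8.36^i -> [4.58, 38.29, 320.09, 2675.99, 22371.27]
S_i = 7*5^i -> [7, 35, 175, 875, 4375]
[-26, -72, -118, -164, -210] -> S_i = -26 + -46*i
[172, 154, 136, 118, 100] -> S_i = 172 + -18*i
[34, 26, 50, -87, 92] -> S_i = Random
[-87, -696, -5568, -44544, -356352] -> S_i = -87*8^i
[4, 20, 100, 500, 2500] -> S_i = 4*5^i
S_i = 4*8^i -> [4, 32, 256, 2048, 16384]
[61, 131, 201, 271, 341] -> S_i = 61 + 70*i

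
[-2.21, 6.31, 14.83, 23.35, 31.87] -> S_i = -2.21 + 8.52*i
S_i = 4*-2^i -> [4, -8, 16, -32, 64]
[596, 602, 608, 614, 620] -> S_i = 596 + 6*i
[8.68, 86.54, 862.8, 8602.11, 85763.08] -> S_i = 8.68*9.97^i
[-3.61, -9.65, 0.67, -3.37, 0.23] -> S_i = Random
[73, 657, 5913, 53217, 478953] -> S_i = 73*9^i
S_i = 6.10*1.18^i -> [6.1, 7.2, 8.49, 10.02, 11.83]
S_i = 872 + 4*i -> [872, 876, 880, 884, 888]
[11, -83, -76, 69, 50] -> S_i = Random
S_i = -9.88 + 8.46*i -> [-9.88, -1.42, 7.04, 15.5, 23.96]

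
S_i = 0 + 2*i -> [0, 2, 4, 6, 8]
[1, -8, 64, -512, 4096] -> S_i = 1*-8^i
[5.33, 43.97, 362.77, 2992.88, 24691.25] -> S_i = 5.33*8.25^i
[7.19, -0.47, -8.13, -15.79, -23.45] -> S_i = 7.19 + -7.66*i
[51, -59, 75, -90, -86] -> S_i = Random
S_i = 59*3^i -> [59, 177, 531, 1593, 4779]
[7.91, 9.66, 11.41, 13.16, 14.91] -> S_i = 7.91 + 1.75*i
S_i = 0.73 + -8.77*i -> [0.73, -8.04, -16.81, -25.58, -34.35]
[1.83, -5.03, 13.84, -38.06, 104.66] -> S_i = 1.83*(-2.75)^i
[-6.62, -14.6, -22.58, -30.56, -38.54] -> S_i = -6.62 + -7.98*i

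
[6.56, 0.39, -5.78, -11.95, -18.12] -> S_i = 6.56 + -6.17*i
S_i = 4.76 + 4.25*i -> [4.76, 9.01, 13.26, 17.51, 21.76]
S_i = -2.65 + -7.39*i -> [-2.65, -10.04, -17.43, -24.82, -32.21]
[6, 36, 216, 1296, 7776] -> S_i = 6*6^i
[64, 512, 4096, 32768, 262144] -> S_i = 64*8^i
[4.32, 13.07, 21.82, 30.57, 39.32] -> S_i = 4.32 + 8.75*i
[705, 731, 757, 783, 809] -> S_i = 705 + 26*i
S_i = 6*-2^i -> [6, -12, 24, -48, 96]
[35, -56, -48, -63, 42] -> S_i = Random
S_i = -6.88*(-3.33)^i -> [-6.88, 22.91, -76.29, 254.05, -845.99]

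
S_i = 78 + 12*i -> [78, 90, 102, 114, 126]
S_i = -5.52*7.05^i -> [-5.52, -38.92, -274.36, -1934.22, -13636.27]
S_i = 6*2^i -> [6, 12, 24, 48, 96]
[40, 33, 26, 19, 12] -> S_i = 40 + -7*i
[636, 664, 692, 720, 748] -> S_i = 636 + 28*i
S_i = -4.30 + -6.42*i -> [-4.3, -10.72, -17.14, -23.56, -29.98]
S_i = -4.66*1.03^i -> [-4.66, -4.8, -4.94, -5.09, -5.24]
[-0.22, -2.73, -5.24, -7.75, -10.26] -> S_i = -0.22 + -2.51*i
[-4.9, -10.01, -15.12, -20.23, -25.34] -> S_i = -4.90 + -5.11*i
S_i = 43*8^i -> [43, 344, 2752, 22016, 176128]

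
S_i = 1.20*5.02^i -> [1.2, 6.02, 30.24, 151.81, 762.07]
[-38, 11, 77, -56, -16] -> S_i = Random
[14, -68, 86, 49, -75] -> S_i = Random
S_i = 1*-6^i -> [1, -6, 36, -216, 1296]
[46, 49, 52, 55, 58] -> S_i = 46 + 3*i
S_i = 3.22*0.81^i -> [3.22, 2.61, 2.11, 1.71, 1.39]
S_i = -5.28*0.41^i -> [-5.28, -2.16, -0.89, -0.36, -0.15]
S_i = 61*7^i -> [61, 427, 2989, 20923, 146461]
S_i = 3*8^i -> [3, 24, 192, 1536, 12288]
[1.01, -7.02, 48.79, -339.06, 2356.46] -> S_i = 1.01*(-6.95)^i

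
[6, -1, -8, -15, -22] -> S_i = 6 + -7*i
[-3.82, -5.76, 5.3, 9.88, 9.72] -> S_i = Random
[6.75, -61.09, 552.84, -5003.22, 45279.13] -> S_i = 6.75*(-9.05)^i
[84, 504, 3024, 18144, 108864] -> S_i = 84*6^i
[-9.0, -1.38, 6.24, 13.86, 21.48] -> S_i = -9.00 + 7.62*i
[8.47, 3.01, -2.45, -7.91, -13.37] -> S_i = 8.47 + -5.46*i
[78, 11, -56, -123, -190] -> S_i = 78 + -67*i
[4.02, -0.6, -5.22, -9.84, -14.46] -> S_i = 4.02 + -4.62*i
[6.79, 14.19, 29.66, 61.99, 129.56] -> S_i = 6.79*2.09^i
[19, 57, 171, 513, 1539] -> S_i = 19*3^i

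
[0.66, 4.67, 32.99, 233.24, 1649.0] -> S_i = 0.66*7.07^i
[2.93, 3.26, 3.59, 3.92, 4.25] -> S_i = 2.93 + 0.33*i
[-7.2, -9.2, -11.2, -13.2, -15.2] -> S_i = -7.20 + -2.00*i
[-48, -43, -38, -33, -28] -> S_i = -48 + 5*i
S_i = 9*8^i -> [9, 72, 576, 4608, 36864]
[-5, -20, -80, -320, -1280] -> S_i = -5*4^i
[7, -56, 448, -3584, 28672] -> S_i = 7*-8^i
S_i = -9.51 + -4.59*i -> [-9.51, -14.1, -18.69, -23.28, -27.87]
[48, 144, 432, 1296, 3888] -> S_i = 48*3^i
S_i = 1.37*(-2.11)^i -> [1.37, -2.89, 6.1, -12.87, 27.16]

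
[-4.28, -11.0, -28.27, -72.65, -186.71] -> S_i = -4.28*2.57^i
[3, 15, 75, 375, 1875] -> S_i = 3*5^i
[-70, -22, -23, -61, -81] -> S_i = Random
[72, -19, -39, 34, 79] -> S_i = Random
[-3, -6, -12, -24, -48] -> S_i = -3*2^i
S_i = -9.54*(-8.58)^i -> [-9.54, 81.85, -702.3, 6025.74, -51700.83]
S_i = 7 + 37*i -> [7, 44, 81, 118, 155]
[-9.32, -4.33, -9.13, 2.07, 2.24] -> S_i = Random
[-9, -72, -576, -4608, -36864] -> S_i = -9*8^i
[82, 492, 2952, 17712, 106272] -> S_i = 82*6^i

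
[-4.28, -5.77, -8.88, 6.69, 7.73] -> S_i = Random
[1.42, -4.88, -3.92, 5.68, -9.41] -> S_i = Random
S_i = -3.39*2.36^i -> [-3.39, -8.0, -18.88, -44.56, -105.16]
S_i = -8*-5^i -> [-8, 40, -200, 1000, -5000]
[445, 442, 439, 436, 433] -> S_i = 445 + -3*i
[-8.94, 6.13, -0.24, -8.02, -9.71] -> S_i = Random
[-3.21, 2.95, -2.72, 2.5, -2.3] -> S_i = -3.21*(-0.92)^i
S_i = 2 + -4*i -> [2, -2, -6, -10, -14]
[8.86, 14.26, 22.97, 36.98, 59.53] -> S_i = 8.86*1.61^i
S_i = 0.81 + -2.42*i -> [0.81, -1.61, -4.03, -6.45, -8.87]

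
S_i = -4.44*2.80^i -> [-4.44, -12.43, -34.81, -97.47, -272.91]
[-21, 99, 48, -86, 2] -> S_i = Random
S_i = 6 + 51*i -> [6, 57, 108, 159, 210]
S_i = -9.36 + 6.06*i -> [-9.36, -3.3, 2.76, 8.82, 14.88]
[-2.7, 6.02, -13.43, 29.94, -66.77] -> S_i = -2.70*(-2.23)^i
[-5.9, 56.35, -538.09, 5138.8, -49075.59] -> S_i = -5.90*(-9.55)^i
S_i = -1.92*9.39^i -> [-1.92, -18.03, -169.29, -1589.64, -14926.69]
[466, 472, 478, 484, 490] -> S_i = 466 + 6*i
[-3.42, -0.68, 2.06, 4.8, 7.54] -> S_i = -3.42 + 2.74*i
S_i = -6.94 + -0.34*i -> [-6.94, -7.28, -7.62, -7.96, -8.3]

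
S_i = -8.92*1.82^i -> [-8.92, -16.23, -29.55, -53.77, -97.87]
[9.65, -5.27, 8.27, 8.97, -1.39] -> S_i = Random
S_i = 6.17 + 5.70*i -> [6.17, 11.87, 17.57, 23.27, 28.97]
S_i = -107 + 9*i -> [-107, -98, -89, -80, -71]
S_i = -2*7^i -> [-2, -14, -98, -686, -4802]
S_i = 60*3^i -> [60, 180, 540, 1620, 4860]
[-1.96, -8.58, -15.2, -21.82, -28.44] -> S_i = -1.96 + -6.62*i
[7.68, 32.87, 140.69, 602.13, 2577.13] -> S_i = 7.68*4.28^i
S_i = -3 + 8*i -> [-3, 5, 13, 21, 29]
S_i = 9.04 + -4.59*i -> [9.04, 4.45, -0.14, -4.73, -9.32]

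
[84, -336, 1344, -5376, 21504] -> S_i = 84*-4^i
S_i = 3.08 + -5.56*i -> [3.08, -2.48, -8.04, -13.6, -19.16]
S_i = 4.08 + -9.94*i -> [4.08, -5.86, -15.8, -25.74, -35.68]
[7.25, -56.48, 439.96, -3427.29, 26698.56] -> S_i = 7.25*(-7.79)^i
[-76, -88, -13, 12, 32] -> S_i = Random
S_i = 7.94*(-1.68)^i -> [7.94, -13.34, 22.41, -37.65, 63.25]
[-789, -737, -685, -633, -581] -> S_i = -789 + 52*i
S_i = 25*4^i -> [25, 100, 400, 1600, 6400]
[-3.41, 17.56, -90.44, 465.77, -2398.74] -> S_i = -3.41*(-5.15)^i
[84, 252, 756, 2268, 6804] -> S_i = 84*3^i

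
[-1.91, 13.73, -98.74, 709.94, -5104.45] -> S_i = -1.91*(-7.19)^i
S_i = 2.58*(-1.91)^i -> [2.58, -4.93, 9.41, -17.98, 34.34]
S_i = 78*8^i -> [78, 624, 4992, 39936, 319488]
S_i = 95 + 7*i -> [95, 102, 109, 116, 123]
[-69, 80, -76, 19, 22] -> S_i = Random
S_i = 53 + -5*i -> [53, 48, 43, 38, 33]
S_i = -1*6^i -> [-1, -6, -36, -216, -1296]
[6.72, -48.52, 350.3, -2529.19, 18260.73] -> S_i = 6.72*(-7.22)^i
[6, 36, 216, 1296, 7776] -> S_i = 6*6^i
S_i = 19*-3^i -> [19, -57, 171, -513, 1539]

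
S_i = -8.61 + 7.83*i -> [-8.61, -0.78, 7.05, 14.88, 22.71]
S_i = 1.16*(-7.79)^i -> [1.16, -9.04, 70.39, -548.37, 4271.77]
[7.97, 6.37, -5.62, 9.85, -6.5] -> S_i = Random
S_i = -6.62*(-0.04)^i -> [-6.62, 0.26, -0.01, 0.0, -0.0]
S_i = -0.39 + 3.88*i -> [-0.39, 3.49, 7.37, 11.25, 15.13]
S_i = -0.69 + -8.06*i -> [-0.69, -8.75, -16.81, -24.87, -32.93]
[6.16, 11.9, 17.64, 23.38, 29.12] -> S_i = 6.16 + 5.74*i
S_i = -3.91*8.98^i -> [-3.91, -35.11, -315.3, -2831.43, -25426.24]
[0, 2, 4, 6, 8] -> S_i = 0 + 2*i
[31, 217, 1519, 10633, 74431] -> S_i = 31*7^i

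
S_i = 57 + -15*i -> [57, 42, 27, 12, -3]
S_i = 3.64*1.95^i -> [3.64, 7.1, 13.84, 26.99, 52.63]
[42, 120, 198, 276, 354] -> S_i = 42 + 78*i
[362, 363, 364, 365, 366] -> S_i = 362 + 1*i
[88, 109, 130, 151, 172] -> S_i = 88 + 21*i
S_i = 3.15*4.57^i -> [3.15, 14.4, 65.79, 300.65, 1373.96]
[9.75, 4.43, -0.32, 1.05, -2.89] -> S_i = Random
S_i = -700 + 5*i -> [-700, -695, -690, -685, -680]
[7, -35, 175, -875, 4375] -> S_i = 7*-5^i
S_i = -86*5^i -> [-86, -430, -2150, -10750, -53750]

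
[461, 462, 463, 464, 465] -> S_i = 461 + 1*i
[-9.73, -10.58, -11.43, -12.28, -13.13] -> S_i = -9.73 + -0.85*i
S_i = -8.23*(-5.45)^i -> [-8.23, 44.85, -244.45, 1332.26, -7260.82]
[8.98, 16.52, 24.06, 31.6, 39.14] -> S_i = 8.98 + 7.54*i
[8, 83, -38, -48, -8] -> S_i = Random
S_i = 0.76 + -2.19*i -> [0.76, -1.43, -3.62, -5.81, -8.0]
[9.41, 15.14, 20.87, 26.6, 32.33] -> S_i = 9.41 + 5.73*i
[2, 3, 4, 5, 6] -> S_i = 2 + 1*i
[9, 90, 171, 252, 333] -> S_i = 9 + 81*i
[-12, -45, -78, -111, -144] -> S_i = -12 + -33*i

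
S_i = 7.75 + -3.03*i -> [7.75, 4.72, 1.69, -1.34, -4.37]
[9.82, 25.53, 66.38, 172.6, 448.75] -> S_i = 9.82*2.60^i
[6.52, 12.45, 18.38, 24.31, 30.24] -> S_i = 6.52 + 5.93*i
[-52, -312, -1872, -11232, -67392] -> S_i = -52*6^i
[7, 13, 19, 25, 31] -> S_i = 7 + 6*i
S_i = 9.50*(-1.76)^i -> [9.5, -16.72, 29.43, -51.79, 91.15]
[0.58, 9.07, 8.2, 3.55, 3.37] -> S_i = Random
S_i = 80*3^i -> [80, 240, 720, 2160, 6480]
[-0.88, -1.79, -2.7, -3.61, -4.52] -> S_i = -0.88 + -0.91*i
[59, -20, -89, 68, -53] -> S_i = Random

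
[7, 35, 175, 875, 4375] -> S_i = 7*5^i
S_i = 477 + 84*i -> [477, 561, 645, 729, 813]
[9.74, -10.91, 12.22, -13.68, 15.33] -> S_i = 9.74*(-1.12)^i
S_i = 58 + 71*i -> [58, 129, 200, 271, 342]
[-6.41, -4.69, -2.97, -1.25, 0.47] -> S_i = -6.41 + 1.72*i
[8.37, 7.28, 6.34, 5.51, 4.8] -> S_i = 8.37*0.87^i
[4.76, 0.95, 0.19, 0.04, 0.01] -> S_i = 4.76*0.20^i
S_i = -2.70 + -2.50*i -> [-2.7, -5.2, -7.7, -10.2, -12.7]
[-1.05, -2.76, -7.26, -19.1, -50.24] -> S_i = -1.05*2.63^i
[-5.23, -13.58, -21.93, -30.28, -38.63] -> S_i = -5.23 + -8.35*i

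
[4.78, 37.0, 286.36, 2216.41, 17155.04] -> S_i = 4.78*7.74^i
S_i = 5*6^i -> [5, 30, 180, 1080, 6480]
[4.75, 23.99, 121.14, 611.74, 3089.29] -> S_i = 4.75*5.05^i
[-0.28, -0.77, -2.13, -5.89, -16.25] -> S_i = -0.28*2.76^i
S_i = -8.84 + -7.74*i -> [-8.84, -16.58, -24.32, -32.06, -39.8]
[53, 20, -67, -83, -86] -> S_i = Random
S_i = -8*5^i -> [-8, -40, -200, -1000, -5000]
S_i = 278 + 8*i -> [278, 286, 294, 302, 310]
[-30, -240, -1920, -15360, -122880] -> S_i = -30*8^i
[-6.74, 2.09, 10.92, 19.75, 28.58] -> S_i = -6.74 + 8.83*i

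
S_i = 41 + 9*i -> [41, 50, 59, 68, 77]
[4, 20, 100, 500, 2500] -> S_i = 4*5^i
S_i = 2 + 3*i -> [2, 5, 8, 11, 14]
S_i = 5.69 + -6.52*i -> [5.69, -0.83, -7.35, -13.87, -20.39]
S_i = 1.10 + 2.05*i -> [1.1, 3.15, 5.2, 7.25, 9.3]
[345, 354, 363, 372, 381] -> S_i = 345 + 9*i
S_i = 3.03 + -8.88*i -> [3.03, -5.85, -14.73, -23.61, -32.49]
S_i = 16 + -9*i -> [16, 7, -2, -11, -20]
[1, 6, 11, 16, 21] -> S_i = 1 + 5*i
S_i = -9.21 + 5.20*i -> [-9.21, -4.01, 1.19, 6.39, 11.59]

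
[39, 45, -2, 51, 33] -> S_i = Random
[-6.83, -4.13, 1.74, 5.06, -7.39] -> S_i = Random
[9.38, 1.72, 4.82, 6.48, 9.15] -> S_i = Random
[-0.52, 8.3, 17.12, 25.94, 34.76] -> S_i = -0.52 + 8.82*i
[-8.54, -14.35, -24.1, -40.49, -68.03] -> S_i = -8.54*1.68^i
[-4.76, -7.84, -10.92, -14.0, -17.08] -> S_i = -4.76 + -3.08*i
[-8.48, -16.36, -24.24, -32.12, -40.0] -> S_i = -8.48 + -7.88*i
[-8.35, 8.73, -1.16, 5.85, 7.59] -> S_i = Random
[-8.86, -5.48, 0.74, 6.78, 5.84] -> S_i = Random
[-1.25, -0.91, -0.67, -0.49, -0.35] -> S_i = -1.25*0.73^i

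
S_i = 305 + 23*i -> [305, 328, 351, 374, 397]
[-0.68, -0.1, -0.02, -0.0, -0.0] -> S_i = -0.68*0.15^i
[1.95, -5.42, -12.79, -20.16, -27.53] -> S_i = 1.95 + -7.37*i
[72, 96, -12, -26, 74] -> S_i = Random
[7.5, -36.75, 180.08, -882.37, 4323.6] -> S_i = 7.50*(-4.90)^i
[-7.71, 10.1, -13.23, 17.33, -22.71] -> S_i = -7.71*(-1.31)^i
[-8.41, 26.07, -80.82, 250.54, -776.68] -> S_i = -8.41*(-3.10)^i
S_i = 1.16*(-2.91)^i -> [1.16, -3.38, 9.82, -28.58, 83.18]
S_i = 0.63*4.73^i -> [0.63, 2.98, 14.09, 66.67, 315.34]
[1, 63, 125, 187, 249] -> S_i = 1 + 62*i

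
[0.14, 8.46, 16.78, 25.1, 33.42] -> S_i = 0.14 + 8.32*i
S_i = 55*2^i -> [55, 110, 220, 440, 880]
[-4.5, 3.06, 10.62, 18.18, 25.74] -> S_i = -4.50 + 7.56*i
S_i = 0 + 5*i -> [0, 5, 10, 15, 20]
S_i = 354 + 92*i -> [354, 446, 538, 630, 722]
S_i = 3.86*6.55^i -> [3.86, 25.28, 165.6, 1084.7, 7104.81]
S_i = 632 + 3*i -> [632, 635, 638, 641, 644]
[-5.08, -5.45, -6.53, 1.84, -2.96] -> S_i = Random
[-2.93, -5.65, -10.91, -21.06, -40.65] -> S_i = -2.93*1.93^i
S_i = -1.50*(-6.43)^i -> [-1.5, 9.64, -62.02, 398.77, -2564.1]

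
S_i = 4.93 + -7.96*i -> [4.93, -3.03, -10.99, -18.95, -26.91]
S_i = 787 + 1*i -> [787, 788, 789, 790, 791]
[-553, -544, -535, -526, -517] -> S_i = -553 + 9*i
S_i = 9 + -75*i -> [9, -66, -141, -216, -291]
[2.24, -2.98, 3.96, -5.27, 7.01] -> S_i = 2.24*(-1.33)^i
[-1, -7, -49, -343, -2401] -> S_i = -1*7^i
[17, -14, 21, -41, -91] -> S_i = Random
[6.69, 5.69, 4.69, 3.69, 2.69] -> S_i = 6.69 + -1.00*i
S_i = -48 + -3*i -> [-48, -51, -54, -57, -60]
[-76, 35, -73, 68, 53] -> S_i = Random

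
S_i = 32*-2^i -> [32, -64, 128, -256, 512]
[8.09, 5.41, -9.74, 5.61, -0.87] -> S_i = Random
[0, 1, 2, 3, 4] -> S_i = 0 + 1*i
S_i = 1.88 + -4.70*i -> [1.88, -2.82, -7.52, -12.22, -16.92]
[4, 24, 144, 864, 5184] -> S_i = 4*6^i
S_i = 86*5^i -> [86, 430, 2150, 10750, 53750]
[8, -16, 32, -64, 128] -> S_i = 8*-2^i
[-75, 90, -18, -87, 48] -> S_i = Random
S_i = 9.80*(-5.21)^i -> [9.8, -51.06, 266.01, -1385.92, 7220.66]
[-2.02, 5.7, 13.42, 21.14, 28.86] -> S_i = -2.02 + 7.72*i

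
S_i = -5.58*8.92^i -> [-5.58, -49.77, -443.98, -3960.31, -35325.93]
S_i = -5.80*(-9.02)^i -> [-5.8, 52.32, -471.89, 4256.45, -38393.19]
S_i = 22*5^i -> [22, 110, 550, 2750, 13750]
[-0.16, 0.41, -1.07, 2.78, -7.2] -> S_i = -0.16*(-2.59)^i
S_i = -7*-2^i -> [-7, 14, -28, 56, -112]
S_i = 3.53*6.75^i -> [3.53, 23.83, 160.84, 1085.64, 7328.07]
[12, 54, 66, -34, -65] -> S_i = Random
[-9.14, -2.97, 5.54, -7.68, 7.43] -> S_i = Random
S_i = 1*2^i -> [1, 2, 4, 8, 16]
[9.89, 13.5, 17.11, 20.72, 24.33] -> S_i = 9.89 + 3.61*i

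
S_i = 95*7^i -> [95, 665, 4655, 32585, 228095]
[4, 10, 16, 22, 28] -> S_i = 4 + 6*i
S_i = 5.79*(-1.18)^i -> [5.79, -6.83, 8.06, -9.51, 11.23]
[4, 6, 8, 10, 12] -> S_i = 4 + 2*i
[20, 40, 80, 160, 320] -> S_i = 20*2^i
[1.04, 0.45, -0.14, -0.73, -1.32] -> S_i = 1.04 + -0.59*i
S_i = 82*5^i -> [82, 410, 2050, 10250, 51250]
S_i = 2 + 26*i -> [2, 28, 54, 80, 106]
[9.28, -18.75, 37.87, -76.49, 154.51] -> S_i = 9.28*(-2.02)^i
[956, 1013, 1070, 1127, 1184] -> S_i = 956 + 57*i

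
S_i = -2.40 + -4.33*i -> [-2.4, -6.73, -11.06, -15.39, -19.72]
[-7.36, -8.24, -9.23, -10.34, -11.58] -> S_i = -7.36*1.12^i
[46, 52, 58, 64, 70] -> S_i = 46 + 6*i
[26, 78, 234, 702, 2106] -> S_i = 26*3^i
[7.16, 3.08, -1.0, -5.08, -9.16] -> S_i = 7.16 + -4.08*i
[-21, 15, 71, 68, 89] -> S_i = Random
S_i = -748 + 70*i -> [-748, -678, -608, -538, -468]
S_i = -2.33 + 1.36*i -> [-2.33, -0.97, 0.39, 1.75, 3.11]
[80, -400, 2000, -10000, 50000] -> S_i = 80*-5^i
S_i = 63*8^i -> [63, 504, 4032, 32256, 258048]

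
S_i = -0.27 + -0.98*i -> [-0.27, -1.25, -2.23, -3.21, -4.19]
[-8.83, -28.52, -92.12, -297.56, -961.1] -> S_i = -8.83*3.23^i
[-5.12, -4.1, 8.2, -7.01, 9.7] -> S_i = Random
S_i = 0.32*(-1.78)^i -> [0.32, -0.57, 1.01, -1.8, 3.21]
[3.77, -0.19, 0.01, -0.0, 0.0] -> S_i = 3.77*(-0.05)^i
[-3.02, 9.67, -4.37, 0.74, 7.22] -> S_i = Random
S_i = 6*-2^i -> [6, -12, 24, -48, 96]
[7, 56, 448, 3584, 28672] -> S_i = 7*8^i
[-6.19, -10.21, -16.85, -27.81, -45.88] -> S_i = -6.19*1.65^i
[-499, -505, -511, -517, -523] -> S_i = -499 + -6*i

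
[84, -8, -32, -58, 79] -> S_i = Random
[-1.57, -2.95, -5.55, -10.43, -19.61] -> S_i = -1.57*1.88^i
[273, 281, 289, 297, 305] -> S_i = 273 + 8*i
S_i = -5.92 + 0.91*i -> [-5.92, -5.01, -4.1, -3.19, -2.28]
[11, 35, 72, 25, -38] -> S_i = Random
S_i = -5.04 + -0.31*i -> [-5.04, -5.35, -5.66, -5.97, -6.28]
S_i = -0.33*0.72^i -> [-0.33, -0.24, -0.17, -0.12, -0.09]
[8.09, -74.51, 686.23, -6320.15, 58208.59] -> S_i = 8.09*(-9.21)^i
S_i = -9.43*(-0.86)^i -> [-9.43, 8.11, -6.97, 6.0, -5.16]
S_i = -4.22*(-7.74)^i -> [-4.22, 32.66, -252.81, 1956.75, -15145.24]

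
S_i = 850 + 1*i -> [850, 851, 852, 853, 854]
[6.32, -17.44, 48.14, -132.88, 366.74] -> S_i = 6.32*(-2.76)^i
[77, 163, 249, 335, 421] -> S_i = 77 + 86*i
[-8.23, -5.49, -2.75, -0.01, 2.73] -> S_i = -8.23 + 2.74*i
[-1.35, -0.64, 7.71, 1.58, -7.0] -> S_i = Random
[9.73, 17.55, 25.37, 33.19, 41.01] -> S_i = 9.73 + 7.82*i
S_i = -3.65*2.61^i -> [-3.65, -9.53, -24.86, -64.9, -169.38]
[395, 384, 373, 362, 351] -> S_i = 395 + -11*i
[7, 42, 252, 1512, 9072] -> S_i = 7*6^i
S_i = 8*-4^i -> [8, -32, 128, -512, 2048]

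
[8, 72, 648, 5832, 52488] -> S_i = 8*9^i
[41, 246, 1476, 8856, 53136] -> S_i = 41*6^i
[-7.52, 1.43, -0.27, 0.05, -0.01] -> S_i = -7.52*(-0.19)^i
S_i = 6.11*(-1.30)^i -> [6.11, -7.94, 10.33, -13.42, 17.45]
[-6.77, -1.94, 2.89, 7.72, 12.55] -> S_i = -6.77 + 4.83*i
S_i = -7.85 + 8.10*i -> [-7.85, 0.25, 8.35, 16.45, 24.55]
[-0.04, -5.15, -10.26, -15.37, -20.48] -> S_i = -0.04 + -5.11*i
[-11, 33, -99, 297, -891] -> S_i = -11*-3^i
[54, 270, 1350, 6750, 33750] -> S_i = 54*5^i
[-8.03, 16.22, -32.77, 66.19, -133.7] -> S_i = -8.03*(-2.02)^i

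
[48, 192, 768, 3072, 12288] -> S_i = 48*4^i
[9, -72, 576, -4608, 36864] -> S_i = 9*-8^i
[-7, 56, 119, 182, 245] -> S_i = -7 + 63*i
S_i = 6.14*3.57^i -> [6.14, 21.92, 78.25, 279.37, 997.34]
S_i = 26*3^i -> [26, 78, 234, 702, 2106]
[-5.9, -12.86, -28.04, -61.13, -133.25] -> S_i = -5.90*2.18^i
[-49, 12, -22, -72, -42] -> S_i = Random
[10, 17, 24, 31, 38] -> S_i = 10 + 7*i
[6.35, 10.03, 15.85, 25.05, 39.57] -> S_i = 6.35*1.58^i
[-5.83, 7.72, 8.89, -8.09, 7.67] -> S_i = Random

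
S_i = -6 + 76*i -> [-6, 70, 146, 222, 298]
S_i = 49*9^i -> [49, 441, 3969, 35721, 321489]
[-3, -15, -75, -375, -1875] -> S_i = -3*5^i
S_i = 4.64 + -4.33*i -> [4.64, 0.31, -4.02, -8.35, -12.68]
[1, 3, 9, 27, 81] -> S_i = 1*3^i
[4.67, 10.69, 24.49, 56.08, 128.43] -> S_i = 4.67*2.29^i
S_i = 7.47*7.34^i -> [7.47, 54.83, 402.45, 2953.99, 21682.27]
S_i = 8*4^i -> [8, 32, 128, 512, 2048]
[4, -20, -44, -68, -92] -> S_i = 4 + -24*i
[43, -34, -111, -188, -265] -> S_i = 43 + -77*i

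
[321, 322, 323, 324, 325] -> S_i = 321 + 1*i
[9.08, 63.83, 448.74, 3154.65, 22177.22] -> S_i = 9.08*7.03^i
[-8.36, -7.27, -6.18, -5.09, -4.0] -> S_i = -8.36 + 1.09*i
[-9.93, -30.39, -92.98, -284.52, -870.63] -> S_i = -9.93*3.06^i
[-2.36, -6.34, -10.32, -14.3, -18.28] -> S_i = -2.36 + -3.98*i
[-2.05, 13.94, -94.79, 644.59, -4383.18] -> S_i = -2.05*(-6.80)^i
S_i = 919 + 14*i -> [919, 933, 947, 961, 975]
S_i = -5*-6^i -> [-5, 30, -180, 1080, -6480]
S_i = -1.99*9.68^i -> [-1.99, -19.26, -186.47, -1805.01, -17472.48]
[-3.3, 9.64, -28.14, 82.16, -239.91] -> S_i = -3.30*(-2.92)^i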